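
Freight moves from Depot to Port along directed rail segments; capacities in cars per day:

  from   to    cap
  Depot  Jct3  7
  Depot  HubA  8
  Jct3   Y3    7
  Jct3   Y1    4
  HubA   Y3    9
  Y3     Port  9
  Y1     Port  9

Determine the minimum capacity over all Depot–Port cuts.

13

Augment Depot→Jct3→Y3→Port: bottleneck 7, flow now 7.
Augment Depot→HubA→Y3→Port: bottleneck 2, flow now 9.
Augment Depot→HubA→Y3→Jct3→Y1→Port: bottleneck 4, flow now 13. (uses reverse residual edge)
No augmenting path remains; maximum flow = 13.
By max-flow min-cut, the minimum cut capacity equals the max flow.
In the residual graph, reachable from Depot: {Depot, Jct3, HubA, Y3}.
Min-cut edges: Jct3→Y1 (4), Y3→Port (9); capacity 4 + 9 = 13.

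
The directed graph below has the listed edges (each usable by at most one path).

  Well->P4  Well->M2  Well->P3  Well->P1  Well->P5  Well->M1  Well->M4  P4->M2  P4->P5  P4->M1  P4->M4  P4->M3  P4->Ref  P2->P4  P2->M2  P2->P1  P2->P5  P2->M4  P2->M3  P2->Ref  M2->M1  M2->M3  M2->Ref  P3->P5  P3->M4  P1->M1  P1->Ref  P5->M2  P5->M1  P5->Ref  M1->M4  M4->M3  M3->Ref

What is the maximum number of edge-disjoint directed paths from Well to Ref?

5

Assign every edge capacity 1; by Menger, the answer equals the max flow.
Path Well→P4→Ref (+1); total 1.
Path Well→M2→Ref (+1); total 2.
Path Well→P1→Ref (+1); total 3.
Path Well→P5→Ref (+1); total 4.
Path Well→M4→M3→Ref (+1); total 5.
No residual Well→Ref path; max flow = 5.
Certifying cut of size 5: {M2→Ref, M3→Ref, P5→Ref, Well→P1, Well→P4}.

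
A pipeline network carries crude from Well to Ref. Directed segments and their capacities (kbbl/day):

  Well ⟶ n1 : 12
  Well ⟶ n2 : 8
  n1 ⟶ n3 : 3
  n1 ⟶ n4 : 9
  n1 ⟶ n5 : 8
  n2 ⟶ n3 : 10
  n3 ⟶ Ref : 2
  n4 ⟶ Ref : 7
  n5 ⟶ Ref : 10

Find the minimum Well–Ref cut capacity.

14

Augment Well→n1→n3→Ref: bottleneck 2, flow now 2.
Augment Well→n1→n4→Ref: bottleneck 7, flow now 9.
Augment Well→n1→n5→Ref: bottleneck 3, flow now 12.
Augment Well→n2→n3→n1→n5→Ref: bottleneck 2, flow now 14. (uses reverse residual edge)
No augmenting path remains; maximum flow = 14.
By max-flow min-cut, the minimum cut capacity equals the max flow.
In the residual graph, reachable from Well: {Well, n2, n3}.
Min-cut edges: Well→n1 (12), n3→Ref (2); capacity 12 + 2 = 14.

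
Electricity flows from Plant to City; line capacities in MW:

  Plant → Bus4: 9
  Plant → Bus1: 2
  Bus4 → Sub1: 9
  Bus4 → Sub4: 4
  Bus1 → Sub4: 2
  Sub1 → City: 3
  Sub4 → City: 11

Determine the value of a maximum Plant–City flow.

9

Augment Plant→Bus4→Sub1→City: bottleneck 3, flow now 3.
Augment Plant→Bus4→Sub4→City: bottleneck 4, flow now 7.
Augment Plant→Bus1→Sub4→City: bottleneck 2, flow now 9.
No augmenting path remains; maximum flow = 9.
In the residual graph, reachable from Plant: {Plant, Bus4, Sub1}.
Min-cut edges: Plant→Bus1 (2), Bus4→Sub4 (4), Sub1→City (3); capacity 2 + 4 + 3 = 9.
This cut is saturated, so no flow can exceed 9.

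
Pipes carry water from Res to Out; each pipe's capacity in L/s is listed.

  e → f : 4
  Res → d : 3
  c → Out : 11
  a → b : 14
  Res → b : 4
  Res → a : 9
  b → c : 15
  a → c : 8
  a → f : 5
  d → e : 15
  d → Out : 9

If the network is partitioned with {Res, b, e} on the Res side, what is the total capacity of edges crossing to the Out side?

31

Edges leaving {Res, b, e}: Res→a (9), Res→d (3), b→c (15), e→f (4).
Cut capacity = 9 + 3 + 15 + 4 = 31.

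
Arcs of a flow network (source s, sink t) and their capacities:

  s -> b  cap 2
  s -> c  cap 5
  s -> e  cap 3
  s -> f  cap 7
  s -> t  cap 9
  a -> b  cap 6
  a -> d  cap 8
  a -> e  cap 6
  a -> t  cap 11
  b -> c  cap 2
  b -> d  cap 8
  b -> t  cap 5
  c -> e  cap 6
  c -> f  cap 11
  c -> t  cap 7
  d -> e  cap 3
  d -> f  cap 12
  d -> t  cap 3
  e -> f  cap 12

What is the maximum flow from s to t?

Augment s→t: bottleneck 9, flow now 9.
Augment s→b→t: bottleneck 2, flow now 11.
Augment s→c→t: bottleneck 5, flow now 16.
No augmenting path remains; maximum flow = 16.
In the residual graph, reachable from s: {s, e, f}.
Min-cut edges: s→b (2), s→c (5), s→t (9); capacity 2 + 5 + 9 = 16.
This cut is saturated, so no flow can exceed 16.

16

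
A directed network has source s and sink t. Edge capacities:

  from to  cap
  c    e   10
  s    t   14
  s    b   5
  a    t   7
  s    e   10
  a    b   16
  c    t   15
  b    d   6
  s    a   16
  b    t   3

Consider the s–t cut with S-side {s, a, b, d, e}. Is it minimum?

Yes — it is a minimum cut (capacity 24).

Given cut capacity: 14 + 7 + 3 = 24.
Augment s→t: bottleneck 14, flow now 14.
Augment s→a→t: bottleneck 7, flow now 21.
Augment s→b→t: bottleneck 3, flow now 24.
No augmenting path remains; maximum flow = 24.
Cut capacity 24 equals the max flow, so it is a minimum cut.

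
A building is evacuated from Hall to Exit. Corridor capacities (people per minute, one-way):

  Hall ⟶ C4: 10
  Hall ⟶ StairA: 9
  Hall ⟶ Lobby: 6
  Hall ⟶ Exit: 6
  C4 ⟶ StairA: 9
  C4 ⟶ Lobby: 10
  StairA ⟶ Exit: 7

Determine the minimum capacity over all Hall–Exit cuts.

13

Augment Hall→Exit: bottleneck 6, flow now 6.
Augment Hall→StairA→Exit: bottleneck 7, flow now 13.
No augmenting path remains; maximum flow = 13.
By max-flow min-cut, the minimum cut capacity equals the max flow.
In the residual graph, reachable from Hall: {Hall, C4, StairA, Lobby}.
Min-cut edges: Hall→Exit (6), StairA→Exit (7); capacity 6 + 7 = 13.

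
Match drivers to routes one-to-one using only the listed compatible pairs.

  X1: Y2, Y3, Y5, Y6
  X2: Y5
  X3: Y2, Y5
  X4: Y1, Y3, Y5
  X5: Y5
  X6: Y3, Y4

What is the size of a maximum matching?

5

Unit-capacity flow: source→left, listed edges, right→sink; max matching = max flow.
Augmenting path X1→Y2 (+1); matched 1.
Augmenting path X2→Y5 (+1); matched 2.
Augmenting path X4→Y1 (+1); matched 3.
Augmenting path X6→Y3 (+1); matched 4.
Augmenting path X3→Y2→X1→Y6 (+1); matched 5.
No augmenting path remains; maximum matching = 5.
König certificate: {X1, X3, X4, X6, Y5} is a vertex cover of size 5 (every listed pair touches it), so no matching can be larger.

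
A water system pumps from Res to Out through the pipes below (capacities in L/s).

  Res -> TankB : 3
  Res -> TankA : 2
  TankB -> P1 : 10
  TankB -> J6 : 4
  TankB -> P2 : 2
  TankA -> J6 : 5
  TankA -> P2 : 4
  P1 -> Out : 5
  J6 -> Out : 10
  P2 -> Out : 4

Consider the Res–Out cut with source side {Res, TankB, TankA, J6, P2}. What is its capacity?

24

Edges leaving {Res, TankB, TankA, J6, P2}: TankB→P1 (10), J6→Out (10), P2→Out (4).
Cut capacity = 10 + 10 + 4 = 24.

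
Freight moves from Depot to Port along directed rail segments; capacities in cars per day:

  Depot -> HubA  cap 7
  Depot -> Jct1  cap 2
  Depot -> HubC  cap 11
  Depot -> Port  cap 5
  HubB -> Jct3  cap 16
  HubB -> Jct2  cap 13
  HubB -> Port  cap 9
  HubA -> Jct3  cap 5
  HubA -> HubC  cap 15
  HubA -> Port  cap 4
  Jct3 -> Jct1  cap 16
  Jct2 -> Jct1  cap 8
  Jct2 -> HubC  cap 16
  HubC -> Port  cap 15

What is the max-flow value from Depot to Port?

23

Augment Depot→Port: bottleneck 5, flow now 5.
Augment Depot→HubA→Port: bottleneck 4, flow now 9.
Augment Depot→HubC→Port: bottleneck 11, flow now 20.
Augment Depot→HubA→HubC→Port: bottleneck 3, flow now 23.
No augmenting path remains; maximum flow = 23.
In the residual graph, reachable from Depot: {Depot, Jct1}.
Min-cut edges: Depot→HubA (7), Depot→HubC (11), Depot→Port (5); capacity 7 + 11 + 5 = 23.
This cut is saturated, so no flow can exceed 23.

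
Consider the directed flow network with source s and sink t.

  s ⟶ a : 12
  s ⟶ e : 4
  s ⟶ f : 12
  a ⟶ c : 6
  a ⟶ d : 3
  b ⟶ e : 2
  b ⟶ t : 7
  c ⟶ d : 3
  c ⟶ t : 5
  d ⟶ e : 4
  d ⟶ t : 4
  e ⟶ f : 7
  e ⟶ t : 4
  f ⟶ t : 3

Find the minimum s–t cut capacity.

Augment s→e→t: bottleneck 4, flow now 4.
Augment s→f→t: bottleneck 3, flow now 7.
Augment s→a→c→t: bottleneck 5, flow now 12.
Augment s→a→d→t: bottleneck 3, flow now 15.
Augment s→a→c→d→t: bottleneck 1, flow now 16.
No augmenting path remains; maximum flow = 16.
By max-flow min-cut, the minimum cut capacity equals the max flow.
In the residual graph, reachable from s: {s, a, f}.
Min-cut edges: s→e (4), a→c (6), a→d (3), f→t (3); capacity 4 + 6 + 3 + 3 = 16.

16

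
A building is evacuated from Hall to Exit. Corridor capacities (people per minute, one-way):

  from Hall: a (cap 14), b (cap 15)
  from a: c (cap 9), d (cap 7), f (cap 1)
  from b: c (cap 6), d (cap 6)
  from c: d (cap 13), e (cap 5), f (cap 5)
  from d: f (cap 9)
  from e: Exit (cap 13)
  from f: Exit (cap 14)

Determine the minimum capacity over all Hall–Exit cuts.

19

Augment Hall→a→f→Exit: bottleneck 1, flow now 1.
Augment Hall→a→c→e→Exit: bottleneck 5, flow now 6.
Augment Hall→a→c→f→Exit: bottleneck 4, flow now 10.
Augment Hall→a→d→f→Exit: bottleneck 4, flow now 14.
Augment Hall→b→c→f→Exit: bottleneck 1, flow now 15.
Augment Hall→b→d→f→Exit: bottleneck 4, flow now 19.
No augmenting path remains; maximum flow = 19.
By max-flow min-cut, the minimum cut capacity equals the max flow.
In the residual graph, reachable from Hall: {Hall, a, b, c, d, f}.
Min-cut edges: c→e (5), f→Exit (14); capacity 5 + 14 = 19.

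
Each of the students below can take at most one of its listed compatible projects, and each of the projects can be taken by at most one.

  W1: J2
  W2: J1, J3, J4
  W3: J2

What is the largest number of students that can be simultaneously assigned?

2

Unit-capacity flow: source→left, listed edges, right→sink; max matching = max flow.
Augmenting path W1→J2 (+1); matched 1.
Augmenting path W2→J1 (+1); matched 2.
No augmenting path remains; maximum matching = 2.
König certificate: {W2, J2} is a vertex cover of size 2 (every listed pair touches it), so no matching can be larger.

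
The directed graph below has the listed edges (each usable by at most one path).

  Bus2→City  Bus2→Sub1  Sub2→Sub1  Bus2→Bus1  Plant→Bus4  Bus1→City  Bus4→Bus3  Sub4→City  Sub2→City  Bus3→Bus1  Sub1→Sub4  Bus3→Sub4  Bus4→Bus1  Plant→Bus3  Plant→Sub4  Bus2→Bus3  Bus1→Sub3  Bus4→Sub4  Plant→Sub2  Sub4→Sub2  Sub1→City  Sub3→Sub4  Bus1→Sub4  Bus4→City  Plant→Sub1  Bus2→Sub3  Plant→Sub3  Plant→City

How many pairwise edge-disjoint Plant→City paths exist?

Assign every edge capacity 1; by Menger, the answer equals the max flow.
Path Plant→City (+1); total 1.
Path Plant→Sub2→City (+1); total 2.
Path Plant→Bus4→City (+1); total 3.
Path Plant→Sub1→City (+1); total 4.
Path Plant→Sub4→City (+1); total 5.
Path Plant→Bus3→Bus1→City (+1); total 6.
No residual Plant→City path; max flow = 6.
Certifying cut of size 6: {Plant→Bus3, Plant→Bus4, Plant→City, Sub1→City, Sub2→City, Sub4→City}.

6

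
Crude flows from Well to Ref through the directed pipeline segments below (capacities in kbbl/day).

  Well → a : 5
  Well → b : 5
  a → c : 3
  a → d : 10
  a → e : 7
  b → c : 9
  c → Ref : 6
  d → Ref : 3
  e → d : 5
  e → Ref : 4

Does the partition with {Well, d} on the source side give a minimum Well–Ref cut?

No — its capacity is 13, but the minimum cut has capacity 10.

Given cut capacity: 5 + 5 + 3 = 13.
Augment Well→a→c→Ref: bottleneck 3, flow now 3.
Augment Well→a→d→Ref: bottleneck 2, flow now 5.
Augment Well→b→c→Ref: bottleneck 3, flow now 8.
Augment Well→b→c→a→d→Ref: bottleneck 1, flow now 9. (uses reverse residual edge)
Augment Well→b→c→a→e→Ref: bottleneck 1, flow now 10. (uses reverse residual edge)
No augmenting path remains; maximum flow = 10.
In the residual graph, reachable from Well: {Well}.
Min-cut edges: Well→a (5), Well→b (5); capacity 5 + 5 = 10.
Cut capacity 13 exceeds the max flow 10, so it is not minimum.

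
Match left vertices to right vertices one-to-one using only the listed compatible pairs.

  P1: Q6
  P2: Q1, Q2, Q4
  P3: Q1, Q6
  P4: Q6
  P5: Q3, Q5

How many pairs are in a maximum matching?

4

Unit-capacity flow: source→left, listed edges, right→sink; max matching = max flow.
Augmenting path P1→Q6 (+1); matched 1.
Augmenting path P2→Q1 (+1); matched 2.
Augmenting path P5→Q3 (+1); matched 3.
Augmenting path P3→Q1→P2→Q2 (+1); matched 4.
No augmenting path remains; maximum matching = 4.
König certificate: {P2, P3, P5, Q6} is a vertex cover of size 4 (every listed pair touches it), so no matching can be larger.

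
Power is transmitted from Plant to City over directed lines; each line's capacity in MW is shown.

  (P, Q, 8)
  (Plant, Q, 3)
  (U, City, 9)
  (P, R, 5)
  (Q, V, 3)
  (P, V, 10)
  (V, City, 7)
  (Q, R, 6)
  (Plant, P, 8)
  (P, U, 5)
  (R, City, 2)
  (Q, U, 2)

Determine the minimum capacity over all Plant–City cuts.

Augment Plant→P→R→City: bottleneck 2, flow now 2.
Augment Plant→P→U→City: bottleneck 5, flow now 7.
Augment Plant→P→V→City: bottleneck 1, flow now 8.
Augment Plant→Q→U→City: bottleneck 2, flow now 10.
Augment Plant→Q→V→City: bottleneck 1, flow now 11.
No augmenting path remains; maximum flow = 11.
By max-flow min-cut, the minimum cut capacity equals the max flow.
In the residual graph, reachable from Plant: {Plant}.
Min-cut edges: Plant→P (8), Plant→Q (3); capacity 8 + 3 = 11.

11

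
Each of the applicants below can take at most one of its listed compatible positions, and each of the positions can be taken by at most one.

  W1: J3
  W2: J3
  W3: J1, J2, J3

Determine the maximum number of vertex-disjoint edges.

Unit-capacity flow: source→left, listed edges, right→sink; max matching = max flow.
Augmenting path W1→J3 (+1); matched 1.
Augmenting path W3→J1 (+1); matched 2.
No augmenting path remains; maximum matching = 2.
König certificate: {W3, J3} is a vertex cover of size 2 (every listed pair touches it), so no matching can be larger.

2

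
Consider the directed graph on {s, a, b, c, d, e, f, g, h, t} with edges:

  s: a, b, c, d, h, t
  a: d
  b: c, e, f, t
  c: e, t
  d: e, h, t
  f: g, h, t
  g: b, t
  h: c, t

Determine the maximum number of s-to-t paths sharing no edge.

5

Assign every edge capacity 1; by Menger, the answer equals the max flow.
Path s→t (+1); total 1.
Path s→b→t (+1); total 2.
Path s→c→t (+1); total 3.
Path s→d→t (+1); total 4.
Path s→h→t (+1); total 5.
No residual s→t path; max flow = 5.
Certifying cut of size 5: {c→t, d→t, h→t, s→b, s→t}.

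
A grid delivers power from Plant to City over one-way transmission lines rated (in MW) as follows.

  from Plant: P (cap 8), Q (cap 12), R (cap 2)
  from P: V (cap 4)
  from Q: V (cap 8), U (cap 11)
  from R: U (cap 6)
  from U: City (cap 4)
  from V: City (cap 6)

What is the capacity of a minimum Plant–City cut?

Augment Plant→P→V→City: bottleneck 4, flow now 4.
Augment Plant→Q→U→City: bottleneck 4, flow now 8.
Augment Plant→Q→V→City: bottleneck 2, flow now 10.
No augmenting path remains; maximum flow = 10.
By max-flow min-cut, the minimum cut capacity equals the max flow.
In the residual graph, reachable from Plant: {Plant, P, Q, R, U, V}.
Min-cut edges: U→City (4), V→City (6); capacity 4 + 6 = 10.

10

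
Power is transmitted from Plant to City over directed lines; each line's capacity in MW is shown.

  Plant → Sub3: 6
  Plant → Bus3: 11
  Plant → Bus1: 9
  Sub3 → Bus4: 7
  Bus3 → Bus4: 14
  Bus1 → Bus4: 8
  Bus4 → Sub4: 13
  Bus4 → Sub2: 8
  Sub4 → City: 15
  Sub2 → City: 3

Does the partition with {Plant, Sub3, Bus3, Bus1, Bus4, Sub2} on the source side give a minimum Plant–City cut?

Given cut capacity: 13 + 3 = 16.
Augment Plant→Sub3→Bus4→Sub4→City: bottleneck 6, flow now 6.
Augment Plant→Bus3→Bus4→Sub4→City: bottleneck 7, flow now 13.
Augment Plant→Bus3→Bus4→Sub2→City: bottleneck 3, flow now 16.
No augmenting path remains; maximum flow = 16.
Cut capacity 16 equals the max flow, so it is a minimum cut.

Yes — it is a minimum cut (capacity 16).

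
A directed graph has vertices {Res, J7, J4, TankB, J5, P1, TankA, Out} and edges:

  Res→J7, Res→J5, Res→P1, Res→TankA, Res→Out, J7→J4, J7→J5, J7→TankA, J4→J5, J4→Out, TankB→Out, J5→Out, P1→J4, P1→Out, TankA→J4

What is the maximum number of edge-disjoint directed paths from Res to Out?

4

Assign every edge capacity 1; by Menger, the answer equals the max flow.
Path Res→Out (+1); total 1.
Path Res→J5→Out (+1); total 2.
Path Res→P1→Out (+1); total 3.
Path Res→J7→J4→Out (+1); total 4.
No residual Res→Out path; max flow = 4.
Certifying cut of size 4: {J4→Out, J5→Out, Res→Out, Res→P1}.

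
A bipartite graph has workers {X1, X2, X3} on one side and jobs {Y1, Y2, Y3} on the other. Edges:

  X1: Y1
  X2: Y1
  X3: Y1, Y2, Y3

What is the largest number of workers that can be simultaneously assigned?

2

Unit-capacity flow: source→left, listed edges, right→sink; max matching = max flow.
Augmenting path X1→Y1 (+1); matched 1.
Augmenting path X3→Y2 (+1); matched 2.
No augmenting path remains; maximum matching = 2.
König certificate: {X3, Y1} is a vertex cover of size 2 (every listed pair touches it), so no matching can be larger.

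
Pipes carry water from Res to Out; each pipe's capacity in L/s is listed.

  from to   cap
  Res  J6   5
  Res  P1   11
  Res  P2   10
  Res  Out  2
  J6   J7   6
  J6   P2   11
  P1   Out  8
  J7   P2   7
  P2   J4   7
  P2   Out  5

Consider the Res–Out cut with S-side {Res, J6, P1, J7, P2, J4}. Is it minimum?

Given cut capacity: 2 + 8 + 5 = 15.
Augment Res→Out: bottleneck 2, flow now 2.
Augment Res→P1→Out: bottleneck 8, flow now 10.
Augment Res→P2→Out: bottleneck 5, flow now 15.
No augmenting path remains; maximum flow = 15.
Cut capacity 15 equals the max flow, so it is a minimum cut.

Yes — it is a minimum cut (capacity 15).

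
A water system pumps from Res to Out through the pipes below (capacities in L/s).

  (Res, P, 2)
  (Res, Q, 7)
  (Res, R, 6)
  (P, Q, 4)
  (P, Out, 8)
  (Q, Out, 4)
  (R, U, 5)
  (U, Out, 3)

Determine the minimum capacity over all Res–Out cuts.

9

Augment Res→P→Out: bottleneck 2, flow now 2.
Augment Res→Q→Out: bottleneck 4, flow now 6.
Augment Res→R→U→Out: bottleneck 3, flow now 9.
No augmenting path remains; maximum flow = 9.
By max-flow min-cut, the minimum cut capacity equals the max flow.
In the residual graph, reachable from Res: {Res, Q, R, U}.
Min-cut edges: Res→P (2), Q→Out (4), U→Out (3); capacity 2 + 4 + 3 = 9.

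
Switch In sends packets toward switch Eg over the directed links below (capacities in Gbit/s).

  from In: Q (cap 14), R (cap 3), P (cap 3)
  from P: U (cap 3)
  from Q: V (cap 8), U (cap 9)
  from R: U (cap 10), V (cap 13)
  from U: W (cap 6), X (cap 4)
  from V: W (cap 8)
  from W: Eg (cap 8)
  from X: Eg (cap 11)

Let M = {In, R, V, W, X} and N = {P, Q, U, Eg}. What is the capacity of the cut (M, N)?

46

Edges leaving {In, R, V, W, X}: In→P (3), In→Q (14), R→U (10), W→Eg (8), X→Eg (11).
Cut capacity = 3 + 14 + 10 + 8 + 11 = 46.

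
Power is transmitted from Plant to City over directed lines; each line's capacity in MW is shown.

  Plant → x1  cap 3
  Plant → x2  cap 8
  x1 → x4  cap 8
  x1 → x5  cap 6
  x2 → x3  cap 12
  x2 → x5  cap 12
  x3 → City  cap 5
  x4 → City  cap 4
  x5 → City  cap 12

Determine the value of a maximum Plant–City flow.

11

Augment Plant→x1→x4→City: bottleneck 3, flow now 3.
Augment Plant→x2→x3→City: bottleneck 5, flow now 8.
Augment Plant→x2→x5→City: bottleneck 3, flow now 11.
No augmenting path remains; maximum flow = 11.
In the residual graph, reachable from Plant: {Plant}.
Min-cut edges: Plant→x1 (3), Plant→x2 (8); capacity 3 + 8 = 11.
This cut is saturated, so no flow can exceed 11.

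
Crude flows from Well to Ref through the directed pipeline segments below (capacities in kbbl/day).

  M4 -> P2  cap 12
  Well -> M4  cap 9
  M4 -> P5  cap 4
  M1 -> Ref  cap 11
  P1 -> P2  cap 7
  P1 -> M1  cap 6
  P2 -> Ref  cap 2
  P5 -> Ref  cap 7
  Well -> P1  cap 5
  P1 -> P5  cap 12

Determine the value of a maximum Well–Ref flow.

11

Augment Well→M4→P2→Ref: bottleneck 2, flow now 2.
Augment Well→M4→P5→Ref: bottleneck 4, flow now 6.
Augment Well→P1→M1→Ref: bottleneck 5, flow now 11.
No augmenting path remains; maximum flow = 11.
In the residual graph, reachable from Well: {Well, M4, P2}.
Min-cut edges: Well→P1 (5), M4→P5 (4), P2→Ref (2); capacity 5 + 4 + 2 = 11.
This cut is saturated, so no flow can exceed 11.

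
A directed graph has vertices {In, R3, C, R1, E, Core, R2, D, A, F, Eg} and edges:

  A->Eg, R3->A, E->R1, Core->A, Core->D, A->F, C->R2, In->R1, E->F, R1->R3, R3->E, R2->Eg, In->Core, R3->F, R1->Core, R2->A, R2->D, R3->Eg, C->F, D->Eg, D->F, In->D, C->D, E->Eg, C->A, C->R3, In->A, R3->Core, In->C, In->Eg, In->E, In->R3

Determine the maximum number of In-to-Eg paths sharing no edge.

6

Assign every edge capacity 1; by Menger, the answer equals the max flow.
Path In→Eg (+1); total 1.
Path In→R3→Eg (+1); total 2.
Path In→E→Eg (+1); total 3.
Path In→D→Eg (+1); total 4.
Path In→A→Eg (+1); total 5.
Path In→C→R2→Eg (+1); total 6.
No residual In→Eg path; max flow = 6.
Certifying cut of size 6: {A→Eg, D→Eg, E→Eg, In→C, In→Eg, R3→Eg}.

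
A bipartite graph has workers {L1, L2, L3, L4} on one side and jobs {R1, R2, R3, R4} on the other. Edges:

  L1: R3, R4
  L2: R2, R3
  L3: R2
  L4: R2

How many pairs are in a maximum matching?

Unit-capacity flow: source→left, listed edges, right→sink; max matching = max flow.
Augmenting path L1→R3 (+1); matched 1.
Augmenting path L2→R2 (+1); matched 2.
Augmenting path L3→R2→L2→R3→L1→R4 (+1); matched 3.
No augmenting path remains; maximum matching = 3.
König certificate: {L1, L2, R2} is a vertex cover of size 3 (every listed pair touches it), so no matching can be larger.

3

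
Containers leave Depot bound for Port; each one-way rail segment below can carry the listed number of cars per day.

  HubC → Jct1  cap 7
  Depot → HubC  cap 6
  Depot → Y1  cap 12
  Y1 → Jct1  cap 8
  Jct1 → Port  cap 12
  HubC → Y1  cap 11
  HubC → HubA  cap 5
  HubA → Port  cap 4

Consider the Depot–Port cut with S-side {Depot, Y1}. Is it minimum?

Given cut capacity: 6 + 8 = 14.
Augment Depot→Y1→Jct1→Port: bottleneck 8, flow now 8.
Augment Depot→HubC→Jct1→Port: bottleneck 4, flow now 12.
Augment Depot→HubC→HubA→Port: bottleneck 2, flow now 14.
No augmenting path remains; maximum flow = 14.
Cut capacity 14 equals the max flow, so it is a minimum cut.

Yes — it is a minimum cut (capacity 14).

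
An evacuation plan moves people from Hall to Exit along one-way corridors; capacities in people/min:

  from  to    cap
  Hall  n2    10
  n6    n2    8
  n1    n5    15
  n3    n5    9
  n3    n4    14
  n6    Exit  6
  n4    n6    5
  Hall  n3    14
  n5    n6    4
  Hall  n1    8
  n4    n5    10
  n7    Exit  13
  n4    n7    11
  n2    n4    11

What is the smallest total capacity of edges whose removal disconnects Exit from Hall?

Augment Hall→n1→n5→n6→Exit: bottleneck 4, flow now 4.
Augment Hall→n2→n4→n6→Exit: bottleneck 2, flow now 6.
Augment Hall→n2→n4→n7→Exit: bottleneck 8, flow now 14.
Augment Hall→n3→n4→n7→Exit: bottleneck 3, flow now 17.
No augmenting path remains; maximum flow = 17.
By max-flow min-cut, the minimum cut capacity equals the max flow.
In the residual graph, reachable from Hall: {Hall, n1, n2, n3, n4, n5, n6}.
Min-cut edges: n4→n7 (11), n6→Exit (6); capacity 11 + 6 = 17.

17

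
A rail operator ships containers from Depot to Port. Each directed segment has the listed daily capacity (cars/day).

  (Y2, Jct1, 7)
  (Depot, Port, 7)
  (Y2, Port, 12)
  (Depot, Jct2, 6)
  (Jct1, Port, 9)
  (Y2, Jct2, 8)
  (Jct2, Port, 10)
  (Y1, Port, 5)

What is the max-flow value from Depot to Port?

Augment Depot→Port: bottleneck 7, flow now 7.
Augment Depot→Jct2→Port: bottleneck 6, flow now 13.
No augmenting path remains; maximum flow = 13.
In the residual graph, reachable from Depot: {Depot}.
Min-cut edges: Depot→Jct2 (6), Depot→Port (7); capacity 6 + 7 = 13.
This cut is saturated, so no flow can exceed 13.

13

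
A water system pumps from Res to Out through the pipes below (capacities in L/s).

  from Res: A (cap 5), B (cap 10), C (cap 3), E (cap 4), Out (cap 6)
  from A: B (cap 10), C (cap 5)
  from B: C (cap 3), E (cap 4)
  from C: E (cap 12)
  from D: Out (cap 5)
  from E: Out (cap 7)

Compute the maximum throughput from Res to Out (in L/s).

Augment Res→Out: bottleneck 6, flow now 6.
Augment Res→E→Out: bottleneck 4, flow now 10.
Augment Res→B→E→Out: bottleneck 3, flow now 13.
No augmenting path remains; maximum flow = 13.
In the residual graph, reachable from Res: {Res, A, B, C, E}.
Min-cut edges: Res→Out (6), E→Out (7); capacity 6 + 7 = 13.
This cut is saturated, so no flow can exceed 13.

13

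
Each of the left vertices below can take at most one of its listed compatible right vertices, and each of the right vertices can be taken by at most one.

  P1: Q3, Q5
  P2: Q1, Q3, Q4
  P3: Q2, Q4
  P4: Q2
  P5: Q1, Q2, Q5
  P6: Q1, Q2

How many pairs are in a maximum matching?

5

Unit-capacity flow: source→left, listed edges, right→sink; max matching = max flow.
Augmenting path P1→Q3 (+1); matched 1.
Augmenting path P2→Q1 (+1); matched 2.
Augmenting path P3→Q2 (+1); matched 3.
Augmenting path P5→Q5 (+1); matched 4.
Augmenting path P4→Q2→P3→Q4 (+1); matched 5.
No augmenting path remains; maximum matching = 5.
König certificate: {Q1, Q2, Q3, Q4, Q5} is a vertex cover of size 5 (every listed pair touches it), so no matching can be larger.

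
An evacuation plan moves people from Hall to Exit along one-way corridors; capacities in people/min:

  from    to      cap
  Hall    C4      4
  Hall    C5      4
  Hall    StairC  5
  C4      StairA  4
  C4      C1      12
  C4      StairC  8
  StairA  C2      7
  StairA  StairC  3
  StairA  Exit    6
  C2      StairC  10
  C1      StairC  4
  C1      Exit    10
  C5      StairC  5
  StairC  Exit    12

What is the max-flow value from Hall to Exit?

Augment Hall→StairC→Exit: bottleneck 5, flow now 5.
Augment Hall→C4→StairA→Exit: bottleneck 4, flow now 9.
Augment Hall→C5→StairC→Exit: bottleneck 4, flow now 13.
No augmenting path remains; maximum flow = 13.
In the residual graph, reachable from Hall: {Hall}.
Min-cut edges: Hall→C4 (4), Hall→C5 (4), Hall→StairC (5); capacity 4 + 4 + 5 = 13.
This cut is saturated, so no flow can exceed 13.

13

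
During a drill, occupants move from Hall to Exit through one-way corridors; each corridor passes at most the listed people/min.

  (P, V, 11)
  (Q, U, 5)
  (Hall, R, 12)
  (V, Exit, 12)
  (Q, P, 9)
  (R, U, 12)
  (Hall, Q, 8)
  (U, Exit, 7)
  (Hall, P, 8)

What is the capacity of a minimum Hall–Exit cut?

18

Augment Hall→P→V→Exit: bottleneck 8, flow now 8.
Augment Hall→Q→U→Exit: bottleneck 5, flow now 13.
Augment Hall→R→U→Exit: bottleneck 2, flow now 15.
Augment Hall→Q→P→V→Exit: bottleneck 3, flow now 18.
No augmenting path remains; maximum flow = 18.
By max-flow min-cut, the minimum cut capacity equals the max flow.
In the residual graph, reachable from Hall: {Hall, P, Q, R, U}.
Min-cut edges: P→V (11), U→Exit (7); capacity 11 + 7 = 18.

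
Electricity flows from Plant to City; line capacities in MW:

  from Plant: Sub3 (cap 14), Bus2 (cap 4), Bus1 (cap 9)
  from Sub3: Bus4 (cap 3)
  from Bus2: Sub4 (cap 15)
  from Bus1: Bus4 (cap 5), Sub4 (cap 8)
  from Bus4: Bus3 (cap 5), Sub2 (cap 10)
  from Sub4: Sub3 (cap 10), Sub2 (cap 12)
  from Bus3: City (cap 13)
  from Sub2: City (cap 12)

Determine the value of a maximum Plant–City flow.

Augment Plant→Sub3→Bus4→Bus3→City: bottleneck 3, flow now 3.
Augment Plant→Bus2→Sub4→Sub2→City: bottleneck 4, flow now 7.
Augment Plant→Bus1→Bus4→Bus3→City: bottleneck 2, flow now 9.
Augment Plant→Bus1→Bus4→Sub2→City: bottleneck 3, flow now 12.
Augment Plant→Bus1→Sub4→Sub2→City: bottleneck 4, flow now 16.
No augmenting path remains; maximum flow = 16.
In the residual graph, reachable from Plant: {Plant, Sub3}.
Min-cut edges: Plant→Bus2 (4), Plant→Bus1 (9), Sub3→Bus4 (3); capacity 4 + 9 + 3 = 16.
This cut is saturated, so no flow can exceed 16.

16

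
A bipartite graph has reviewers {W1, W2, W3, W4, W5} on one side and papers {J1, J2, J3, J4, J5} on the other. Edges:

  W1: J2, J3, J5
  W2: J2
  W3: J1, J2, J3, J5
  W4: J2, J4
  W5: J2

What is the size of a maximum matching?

4

Unit-capacity flow: source→left, listed edges, right→sink; max matching = max flow.
Augmenting path W1→J2 (+1); matched 1.
Augmenting path W3→J1 (+1); matched 2.
Augmenting path W4→J4 (+1); matched 3.
Augmenting path W2→J2→W1→J3 (+1); matched 4.
No augmenting path remains; maximum matching = 4.
König certificate: {W1, W3, W4, J2} is a vertex cover of size 4 (every listed pair touches it), so no matching can be larger.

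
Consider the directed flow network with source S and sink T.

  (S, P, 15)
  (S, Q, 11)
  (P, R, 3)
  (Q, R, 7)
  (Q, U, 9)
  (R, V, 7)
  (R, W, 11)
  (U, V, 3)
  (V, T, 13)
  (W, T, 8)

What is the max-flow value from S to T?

13

Augment S→P→R→V→T: bottleneck 3, flow now 3.
Augment S→Q→R→V→T: bottleneck 4, flow now 7.
Augment S→Q→R→W→T: bottleneck 3, flow now 10.
Augment S→Q→U→V→T: bottleneck 3, flow now 13.
No augmenting path remains; maximum flow = 13.
In the residual graph, reachable from S: {S, P, Q, U}.
Min-cut edges: P→R (3), Q→R (7), U→V (3); capacity 3 + 7 + 3 = 13.
This cut is saturated, so no flow can exceed 13.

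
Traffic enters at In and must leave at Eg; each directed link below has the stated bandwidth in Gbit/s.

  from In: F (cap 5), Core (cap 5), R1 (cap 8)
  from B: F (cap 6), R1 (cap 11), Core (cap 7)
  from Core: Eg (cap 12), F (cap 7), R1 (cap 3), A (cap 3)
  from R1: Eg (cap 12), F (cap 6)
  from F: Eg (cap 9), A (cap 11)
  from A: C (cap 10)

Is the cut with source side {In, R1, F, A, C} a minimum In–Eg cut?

No — its capacity is 26, but the minimum cut has capacity 18.

Given cut capacity: 5 + 12 + 9 = 26.
Augment In→Core→Eg: bottleneck 5, flow now 5.
Augment In→R1→Eg: bottleneck 8, flow now 13.
Augment In→F→Eg: bottleneck 5, flow now 18.
No augmenting path remains; maximum flow = 18.
In the residual graph, reachable from In: {In}.
Min-cut edges: In→Core (5), In→R1 (8), In→F (5); capacity 5 + 8 + 5 = 18.
Cut capacity 26 exceeds the max flow 18, so it is not minimum.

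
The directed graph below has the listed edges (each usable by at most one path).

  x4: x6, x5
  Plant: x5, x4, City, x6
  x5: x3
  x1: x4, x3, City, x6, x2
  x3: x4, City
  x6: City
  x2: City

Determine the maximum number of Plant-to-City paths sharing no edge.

Assign every edge capacity 1; by Menger, the answer equals the max flow.
Path Plant→City (+1); total 1.
Path Plant→x6→City (+1); total 2.
Path Plant→x5→x3→City (+1); total 3.
No residual Plant→City path; max flow = 3.
Certifying cut of size 3: {Plant→City, x5→x3, x6→City}.

3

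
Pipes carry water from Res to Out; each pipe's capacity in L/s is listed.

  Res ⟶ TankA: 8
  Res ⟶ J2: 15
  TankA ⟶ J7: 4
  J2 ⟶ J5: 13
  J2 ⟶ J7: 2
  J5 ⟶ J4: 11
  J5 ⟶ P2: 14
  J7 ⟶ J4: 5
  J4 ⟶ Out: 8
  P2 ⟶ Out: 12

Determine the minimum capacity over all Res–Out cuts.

Augment Res→TankA→J7→J4→Out: bottleneck 4, flow now 4.
Augment Res→J2→J5→J4→Out: bottleneck 4, flow now 8.
Augment Res→J2→J5→P2→Out: bottleneck 9, flow now 17.
Augment Res→J2→J7→J4→J5→P2→Out: bottleneck 1, flow now 18. (uses reverse residual edge)
No augmenting path remains; maximum flow = 18.
By max-flow min-cut, the minimum cut capacity equals the max flow.
In the residual graph, reachable from Res: {Res, TankA, J2, J7}.
Min-cut edges: J2→J5 (13), J7→J4 (5); capacity 13 + 5 = 18.

18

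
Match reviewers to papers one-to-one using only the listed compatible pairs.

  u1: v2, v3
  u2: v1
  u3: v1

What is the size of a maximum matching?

2

Unit-capacity flow: source→left, listed edges, right→sink; max matching = max flow.
Augmenting path u1→v2 (+1); matched 1.
Augmenting path u2→v1 (+1); matched 2.
No augmenting path remains; maximum matching = 2.
König certificate: {u1, v1} is a vertex cover of size 2 (every listed pair touches it), so no matching can be larger.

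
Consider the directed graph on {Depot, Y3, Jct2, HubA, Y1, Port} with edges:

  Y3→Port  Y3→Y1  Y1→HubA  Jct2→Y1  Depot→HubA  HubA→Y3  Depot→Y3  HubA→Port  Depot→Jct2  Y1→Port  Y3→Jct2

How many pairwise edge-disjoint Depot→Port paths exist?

3

Assign every edge capacity 1; by Menger, the answer equals the max flow.
Path Depot→Y3→Port (+1); total 1.
Path Depot→HubA→Port (+1); total 2.
Path Depot→Jct2→Y1→Port (+1); total 3.
No residual Depot→Port path; max flow = 3.
Certifying cut of size 3: {Depot→HubA, Depot→Jct2, Depot→Y3}.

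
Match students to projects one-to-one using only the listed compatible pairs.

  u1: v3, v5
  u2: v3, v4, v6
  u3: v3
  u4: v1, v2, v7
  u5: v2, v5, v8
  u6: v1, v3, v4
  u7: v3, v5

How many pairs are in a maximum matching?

6

Unit-capacity flow: source→left, listed edges, right→sink; max matching = max flow.
Augmenting path u1→v3 (+1); matched 1.
Augmenting path u2→v4 (+1); matched 2.
Augmenting path u4→v1 (+1); matched 3.
Augmenting path u5→v2 (+1); matched 4.
Augmenting path u7→v5 (+1); matched 5.
Augmenting path u6→v1→u4→v7 (+1); matched 6.
No augmenting path remains; maximum matching = 6.
König certificate: {u2, u4, u5, u6, v3, v5} is a vertex cover of size 6 (every listed pair touches it), so no matching can be larger.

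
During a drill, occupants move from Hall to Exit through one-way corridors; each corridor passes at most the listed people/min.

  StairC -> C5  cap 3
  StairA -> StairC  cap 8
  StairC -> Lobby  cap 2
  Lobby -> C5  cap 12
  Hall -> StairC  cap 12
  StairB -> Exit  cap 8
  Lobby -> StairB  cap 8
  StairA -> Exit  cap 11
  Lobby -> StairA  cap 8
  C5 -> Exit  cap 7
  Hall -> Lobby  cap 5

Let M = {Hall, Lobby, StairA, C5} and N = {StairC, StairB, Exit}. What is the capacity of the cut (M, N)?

Edges leaving {Hall, Lobby, StairA, C5}: Hall→StairC (12), Lobby→StairB (8), StairA→StairC (8), StairA→Exit (11), C5→Exit (7).
Cut capacity = 12 + 8 + 8 + 11 + 7 = 46.

46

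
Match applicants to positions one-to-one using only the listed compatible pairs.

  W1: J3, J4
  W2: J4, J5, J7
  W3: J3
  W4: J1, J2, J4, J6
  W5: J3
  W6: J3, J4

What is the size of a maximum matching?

4

Unit-capacity flow: source→left, listed edges, right→sink; max matching = max flow.
Augmenting path W1→J3 (+1); matched 1.
Augmenting path W2→J4 (+1); matched 2.
Augmenting path W4→J1 (+1); matched 3.
Augmenting path W6→J4→W2→J5 (+1); matched 4.
No augmenting path remains; maximum matching = 4.
König certificate: {W2, W4, J3, J4} is a vertex cover of size 4 (every listed pair touches it), so no matching can be larger.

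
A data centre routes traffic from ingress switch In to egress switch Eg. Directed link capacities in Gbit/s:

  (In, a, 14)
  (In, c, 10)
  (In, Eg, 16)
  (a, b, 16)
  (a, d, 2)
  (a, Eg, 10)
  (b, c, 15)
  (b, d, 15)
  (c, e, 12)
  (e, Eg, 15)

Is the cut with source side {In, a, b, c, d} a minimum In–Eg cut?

Yes — it is a minimum cut (capacity 38).

Given cut capacity: 16 + 10 + 12 = 38.
Augment In→Eg: bottleneck 16, flow now 16.
Augment In→a→Eg: bottleneck 10, flow now 26.
Augment In→c→e→Eg: bottleneck 10, flow now 36.
Augment In→a→b→c→e→Eg: bottleneck 2, flow now 38.
No augmenting path remains; maximum flow = 38.
Cut capacity 38 equals the max flow, so it is a minimum cut.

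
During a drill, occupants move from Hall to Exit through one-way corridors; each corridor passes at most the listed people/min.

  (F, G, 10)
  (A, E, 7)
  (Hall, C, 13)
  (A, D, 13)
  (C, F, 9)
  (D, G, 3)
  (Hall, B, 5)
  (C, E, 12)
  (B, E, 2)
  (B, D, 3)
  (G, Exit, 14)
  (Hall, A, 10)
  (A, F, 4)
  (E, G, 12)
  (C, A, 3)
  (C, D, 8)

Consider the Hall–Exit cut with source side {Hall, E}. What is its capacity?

40

Edges leaving {Hall, E}: Hall→A (10), Hall→B (5), Hall→C (13), E→G (12).
Cut capacity = 10 + 5 + 13 + 12 = 40.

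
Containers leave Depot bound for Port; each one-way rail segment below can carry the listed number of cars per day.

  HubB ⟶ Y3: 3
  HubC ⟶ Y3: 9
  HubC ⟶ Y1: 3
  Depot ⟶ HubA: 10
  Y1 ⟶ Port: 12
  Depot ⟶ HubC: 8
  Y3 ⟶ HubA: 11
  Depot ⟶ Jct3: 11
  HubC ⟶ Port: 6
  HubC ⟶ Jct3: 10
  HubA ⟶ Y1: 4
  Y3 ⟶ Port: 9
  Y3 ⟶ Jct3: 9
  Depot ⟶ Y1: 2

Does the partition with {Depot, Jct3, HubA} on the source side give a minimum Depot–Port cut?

Yes — it is a minimum cut (capacity 14).

Given cut capacity: 8 + 2 + 4 = 14.
Augment Depot→HubC→Port: bottleneck 6, flow now 6.
Augment Depot→Y1→Port: bottleneck 2, flow now 8.
Augment Depot→HubC→Y3→Port: bottleneck 2, flow now 10.
Augment Depot→HubA→Y1→Port: bottleneck 4, flow now 14.
No augmenting path remains; maximum flow = 14.
Cut capacity 14 equals the max flow, so it is a minimum cut.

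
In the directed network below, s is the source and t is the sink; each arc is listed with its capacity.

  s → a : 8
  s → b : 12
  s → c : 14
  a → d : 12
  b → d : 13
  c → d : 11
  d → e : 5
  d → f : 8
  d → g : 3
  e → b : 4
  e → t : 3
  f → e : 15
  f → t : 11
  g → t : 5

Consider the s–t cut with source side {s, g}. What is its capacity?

39

Edges leaving {s, g}: s→a (8), s→b (12), s→c (14), g→t (5).
Cut capacity = 8 + 12 + 14 + 5 = 39.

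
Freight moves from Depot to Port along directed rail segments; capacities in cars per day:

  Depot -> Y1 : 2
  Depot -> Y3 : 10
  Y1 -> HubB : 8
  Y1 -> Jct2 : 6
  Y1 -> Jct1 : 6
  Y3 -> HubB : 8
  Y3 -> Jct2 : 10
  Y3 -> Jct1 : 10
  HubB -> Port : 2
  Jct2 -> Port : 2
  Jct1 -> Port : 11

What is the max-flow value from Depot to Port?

Augment Depot→Y1→HubB→Port: bottleneck 2, flow now 2.
Augment Depot→Y3→Jct2→Port: bottleneck 2, flow now 4.
Augment Depot→Y3→Jct1→Port: bottleneck 8, flow now 12.
No augmenting path remains; maximum flow = 12.
In the residual graph, reachable from Depot: {Depot}.
Min-cut edges: Depot→Y1 (2), Depot→Y3 (10); capacity 2 + 10 = 12.
This cut is saturated, so no flow can exceed 12.

12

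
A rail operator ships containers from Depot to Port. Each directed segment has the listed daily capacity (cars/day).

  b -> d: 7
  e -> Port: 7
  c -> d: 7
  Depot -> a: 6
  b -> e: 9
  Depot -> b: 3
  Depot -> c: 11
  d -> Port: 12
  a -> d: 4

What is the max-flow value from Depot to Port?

Augment Depot→a→d→Port: bottleneck 4, flow now 4.
Augment Depot→b→d→Port: bottleneck 3, flow now 7.
Augment Depot→c→d→Port: bottleneck 5, flow now 12.
Augment Depot→c→d→b→e→Port: bottleneck 2, flow now 14. (uses reverse residual edge)
No augmenting path remains; maximum flow = 14.
In the residual graph, reachable from Depot: {Depot, a, c}.
Min-cut edges: Depot→b (3), a→d (4), c→d (7); capacity 3 + 4 + 7 = 14.
This cut is saturated, so no flow can exceed 14.

14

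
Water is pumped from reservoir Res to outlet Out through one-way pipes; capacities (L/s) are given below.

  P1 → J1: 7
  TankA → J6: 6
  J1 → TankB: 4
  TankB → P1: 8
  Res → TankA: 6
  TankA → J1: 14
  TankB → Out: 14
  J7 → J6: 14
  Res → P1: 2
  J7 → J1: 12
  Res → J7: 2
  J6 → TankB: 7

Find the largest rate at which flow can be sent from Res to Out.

Augment Res→J7→J1→TankB→Out: bottleneck 2, flow now 2.
Augment Res→TankA→J1→TankB→Out: bottleneck 2, flow now 4.
Augment Res→TankA→J6→TankB→Out: bottleneck 4, flow now 8.
Augment Res→P1→J1→J7→J6→TankB→Out: bottleneck 2, flow now 10. (uses reverse residual edge)
No augmenting path remains; maximum flow = 10.
In the residual graph, reachable from Res: {Res}.
Min-cut edges: Res→J7 (2), Res→TankA (6), Res→P1 (2); capacity 2 + 6 + 2 = 10.
This cut is saturated, so no flow can exceed 10.

10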